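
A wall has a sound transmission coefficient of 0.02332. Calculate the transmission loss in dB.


Given values:
  tau = 0.02332
Formula: TL = 10 * log10(1 / tau)
Compute 1 / tau = 1 / 0.02332 = 42.8816
Compute log10(42.8816) = 1.632271
TL = 10 * 1.632271 = 16.32

16.32 dB


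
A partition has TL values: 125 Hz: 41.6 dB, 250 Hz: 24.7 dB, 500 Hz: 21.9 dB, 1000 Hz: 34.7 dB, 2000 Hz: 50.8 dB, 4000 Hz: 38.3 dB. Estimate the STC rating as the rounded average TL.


Given TL values at each frequency:
  125 Hz: 41.6 dB
  250 Hz: 24.7 dB
  500 Hz: 21.9 dB
  1000 Hz: 34.7 dB
  2000 Hz: 50.8 dB
  4000 Hz: 38.3 dB
Formula: STC ~ round(average of TL values)
Sum = 41.6 + 24.7 + 21.9 + 34.7 + 50.8 + 38.3 = 212.0
Average = 212.0 / 6 = 35.33
Rounded: 35

35


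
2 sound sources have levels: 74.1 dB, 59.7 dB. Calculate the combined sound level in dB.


Formula: L_total = 10 * log10( sum(10^(Li/10)) )
  Source 1: 10^(74.1/10) = 25703957.8277
  Source 2: 10^(59.7/10) = 933254.3008
Sum of linear values = 26637212.1285
L_total = 10 * log10(26637212.1285) = 74.25

74.25 dB


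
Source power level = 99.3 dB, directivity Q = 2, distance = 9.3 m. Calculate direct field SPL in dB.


Given values:
  Lw = 99.3 dB, Q = 2, r = 9.3 m
Formula: SPL = Lw + 10 * log10(Q / (4 * pi * r^2))
Compute 4 * pi * r^2 = 4 * pi * 9.3^2 = 1086.8654
Compute Q / denom = 2 / 1086.8654 = 0.00184015
Compute 10 * log10(0.00184015) = -27.3515
SPL = 99.3 + (-27.3515) = 71.95

71.95 dB


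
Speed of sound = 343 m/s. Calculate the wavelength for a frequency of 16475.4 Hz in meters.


Given values:
  c = 343 m/s, f = 16475.4 Hz
Formula: lambda = c / f
lambda = 343 / 16475.4
lambda = 0.0208

0.0208 m


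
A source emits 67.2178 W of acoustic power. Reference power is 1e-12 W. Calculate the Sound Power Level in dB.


Given values:
  W = 67.2178 W
  W_ref = 1e-12 W
Formula: SWL = 10 * log10(W / W_ref)
Compute ratio: W / W_ref = 67217800000000
Compute log10: log10(67217800000000) = 13.827484
Multiply: SWL = 10 * 13.827484 = 138.27

138.27 dB


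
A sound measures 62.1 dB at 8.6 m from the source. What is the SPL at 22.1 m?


Given values:
  SPL1 = 62.1 dB, r1 = 8.6 m, r2 = 22.1 m
Formula: SPL2 = SPL1 - 20 * log10(r2 / r1)
Compute ratio: r2 / r1 = 22.1 / 8.6 = 2.5698
Compute log10: log10(2.5698) = 0.409899
Compute drop: 20 * 0.409899 = 8.198
SPL2 = 62.1 - 8.198 = 53.9

53.9 dB


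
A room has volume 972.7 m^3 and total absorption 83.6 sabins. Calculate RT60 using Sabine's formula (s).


Given values:
  V = 972.7 m^3
  A = 83.6 sabins
Formula: RT60 = 0.161 * V / A
Numerator: 0.161 * 972.7 = 156.6047
RT60 = 156.6047 / 83.6 = 1.873

1.873 s


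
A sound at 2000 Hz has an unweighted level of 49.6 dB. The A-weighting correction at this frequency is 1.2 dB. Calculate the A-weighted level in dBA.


Given values:
  SPL = 49.6 dB
  A-weighting at 2000 Hz = 1.2 dB
Formula: L_A = SPL + A_weight
L_A = 49.6 + (1.2)
L_A = 50.8

50.8 dBA


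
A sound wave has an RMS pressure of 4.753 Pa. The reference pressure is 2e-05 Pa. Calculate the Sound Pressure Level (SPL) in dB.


Given values:
  p = 4.753 Pa
  p_ref = 2e-05 Pa
Formula: SPL = 20 * log10(p / p_ref)
Compute ratio: p / p_ref = 4.753 / 2e-05 = 237650
Compute log10: log10(237650) = 5.375938
Multiply: SPL = 20 * 5.375938 = 107.52

107.52 dB


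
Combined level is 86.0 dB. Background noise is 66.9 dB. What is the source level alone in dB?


Given values:
  L_total = 86.0 dB, L_bg = 66.9 dB
Formula: L_source = 10 * log10(10^(L_total/10) - 10^(L_bg/10))
Convert to linear:
  10^(86.0/10) = 398107170.5535
  10^(66.9/10) = 4897788.1937
Difference: 398107170.5535 - 4897788.1937 = 393209382.3598
L_source = 10 * log10(393209382.3598) = 85.95

85.95 dB


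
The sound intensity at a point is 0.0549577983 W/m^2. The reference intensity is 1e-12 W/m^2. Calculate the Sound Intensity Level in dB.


Given values:
  I = 0.0549577983 W/m^2
  I_ref = 1e-12 W/m^2
Formula: SIL = 10 * log10(I / I_ref)
Compute ratio: I / I_ref = 54957798300
Compute log10: log10(54957798300) = 10.740029
Multiply: SIL = 10 * 10.740029 = 107.4

107.4 dB


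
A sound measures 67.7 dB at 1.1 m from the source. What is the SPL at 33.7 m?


Given values:
  SPL1 = 67.7 dB, r1 = 1.1 m, r2 = 33.7 m
Formula: SPL2 = SPL1 - 20 * log10(r2 / r1)
Compute ratio: r2 / r1 = 33.7 / 1.1 = 30.6364
Compute log10: log10(30.6364) = 1.486238
Compute drop: 20 * 1.486238 = 29.7248
SPL2 = 67.7 - 29.7248 = 37.98

37.98 dB


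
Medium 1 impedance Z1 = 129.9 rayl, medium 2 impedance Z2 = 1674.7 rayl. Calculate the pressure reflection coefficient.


Given values:
  Z1 = 129.9 rayl, Z2 = 1674.7 rayl
Formula: R = (Z2 - Z1) / (Z2 + Z1)
Numerator: Z2 - Z1 = 1674.7 - 129.9 = 1544.8
Denominator: Z2 + Z1 = 1674.7 + 129.9 = 1804.6
R = 1544.8 / 1804.6 = 0.856

0.856


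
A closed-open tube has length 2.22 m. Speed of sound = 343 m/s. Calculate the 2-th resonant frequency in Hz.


Given values:
  Tube type: closed-open, L = 2.22 m, c = 343 m/s, n = 2
Formula: f_n = (2n - 1) * c / (4 * L)
Compute 2n - 1 = 2*2 - 1 = 3
Compute 4 * L = 4 * 2.22 = 8.88
f = 3 * 343 / 8.88
f = 115.88

115.88 Hz


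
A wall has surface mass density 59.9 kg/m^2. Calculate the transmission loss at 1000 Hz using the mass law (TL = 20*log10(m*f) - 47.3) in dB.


Given values:
  m = 59.9 kg/m^2, f = 1000 Hz
Formula: TL = 20 * log10(m * f) - 47.3
Compute m * f = 59.9 * 1000 = 59900.0
Compute log10(59900.0) = 4.777427
Compute 20 * 4.777427 = 95.5485
TL = 95.5485 - 47.3 = 48.25

48.25 dB


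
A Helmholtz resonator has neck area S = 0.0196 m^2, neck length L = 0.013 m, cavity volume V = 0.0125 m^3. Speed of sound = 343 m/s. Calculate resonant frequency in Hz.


Given values:
  S = 0.0196 m^2, L = 0.013 m, V = 0.0125 m^3, c = 343 m/s
Formula: f = (c / (2*pi)) * sqrt(S / (V * L))
Compute V * L = 0.0125 * 0.013 = 0.0001625
Compute S / (V * L) = 0.0196 / 0.0001625 = 120.6154
Compute sqrt(120.6154) = 10.982504
Compute c / (2*pi) = 343 / 6.283185 = 54.590148
f = 54.590148 * 10.982504 = 599.54

599.54 Hz


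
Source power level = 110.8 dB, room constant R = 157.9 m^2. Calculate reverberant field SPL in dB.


Given values:
  Lw = 110.8 dB, R = 157.9 m^2
Formula: SPL = Lw + 10 * log10(4 / R)
Compute 4 / R = 4 / 157.9 = 0.025332
Compute 10 * log10(0.025332) = -15.9633
SPL = 110.8 + (-15.9633) = 94.84

94.84 dB


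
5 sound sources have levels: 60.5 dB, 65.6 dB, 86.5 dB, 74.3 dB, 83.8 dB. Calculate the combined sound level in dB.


Formula: L_total = 10 * log10( sum(10^(Li/10)) )
  Source 1: 10^(60.5/10) = 1122018.4543
  Source 2: 10^(65.6/10) = 3630780.5477
  Source 3: 10^(86.5/10) = 446683592.151
  Source 4: 10^(74.3/10) = 26915348.0393
  Source 5: 10^(83.8/10) = 239883291.9019
Sum of linear values = 718235031.0942
L_total = 10 * log10(718235031.0942) = 88.56

88.56 dB


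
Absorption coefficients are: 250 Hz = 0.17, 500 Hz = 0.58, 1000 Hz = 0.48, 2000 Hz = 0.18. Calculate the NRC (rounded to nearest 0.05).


Given values:
  a_250 = 0.17, a_500 = 0.58
  a_1000 = 0.48, a_2000 = 0.18
Formula: NRC = (a250 + a500 + a1000 + a2000) / 4
Sum = 0.17 + 0.58 + 0.48 + 0.18 = 1.41
NRC = 1.41 / 4 = 0.3525
Rounded to nearest 0.05: 0.35

0.35


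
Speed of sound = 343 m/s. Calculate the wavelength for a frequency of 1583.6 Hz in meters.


Given values:
  c = 343 m/s, f = 1583.6 Hz
Formula: lambda = c / f
lambda = 343 / 1583.6
lambda = 0.2166

0.2166 m


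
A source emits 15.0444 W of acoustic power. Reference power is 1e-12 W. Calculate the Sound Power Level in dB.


Given values:
  W = 15.0444 W
  W_ref = 1e-12 W
Formula: SWL = 10 * log10(W / W_ref)
Compute ratio: W / W_ref = 15044400000000
Compute log10: log10(15044400000000) = 13.177375
Multiply: SWL = 10 * 13.177375 = 131.77

131.77 dB


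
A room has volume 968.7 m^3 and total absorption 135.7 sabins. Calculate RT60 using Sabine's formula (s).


Given values:
  V = 968.7 m^3
  A = 135.7 sabins
Formula: RT60 = 0.161 * V / A
Numerator: 0.161 * 968.7 = 155.9607
RT60 = 155.9607 / 135.7 = 1.149

1.149 s


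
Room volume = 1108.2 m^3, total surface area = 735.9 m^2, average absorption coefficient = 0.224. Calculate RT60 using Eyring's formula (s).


Given values:
  V = 1108.2 m^3, S = 735.9 m^2, alpha = 0.224
Formula: RT60 = 0.161 * V / (-S * ln(1 - alpha))
Compute ln(1 - 0.224) = ln(0.776) = -0.253603
Denominator: -735.9 * -0.253603 = 186.6264
Numerator: 0.161 * 1108.2 = 178.4202
RT60 = 178.4202 / 186.6264 = 0.956

0.956 s


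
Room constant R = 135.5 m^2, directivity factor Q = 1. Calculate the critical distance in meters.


Given values:
  R = 135.5 m^2, Q = 1
Formula: d_c = 0.141 * sqrt(Q * R)
Compute Q * R = 1 * 135.5 = 135.5
Compute sqrt(135.5) = 11.6404
d_c = 0.141 * 11.6404 = 1.641

1.641 m


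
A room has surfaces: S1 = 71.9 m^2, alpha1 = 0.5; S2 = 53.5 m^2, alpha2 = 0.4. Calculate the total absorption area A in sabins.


Given surfaces:
  Surface 1: 71.9 * 0.5 = 35.95
  Surface 2: 53.5 * 0.4 = 21.4
Formula: A = sum(Si * alpha_i)
A = 35.95 + 21.4
A = 57.35

57.35 sabins


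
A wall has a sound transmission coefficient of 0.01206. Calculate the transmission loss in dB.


Given values:
  tau = 0.01206
Formula: TL = 10 * log10(1 / tau)
Compute 1 / tau = 1 / 0.01206 = 82.9187
Compute log10(82.9187) = 1.918652
TL = 10 * 1.918652 = 19.19

19.19 dB


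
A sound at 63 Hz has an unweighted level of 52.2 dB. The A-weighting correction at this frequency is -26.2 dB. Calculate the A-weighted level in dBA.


Given values:
  SPL = 52.2 dB
  A-weighting at 63 Hz = -26.2 dB
Formula: L_A = SPL + A_weight
L_A = 52.2 + (-26.2)
L_A = 26.0

26.0 dBA


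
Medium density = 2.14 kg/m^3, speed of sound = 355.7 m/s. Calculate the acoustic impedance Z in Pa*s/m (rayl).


Given values:
  rho = 2.14 kg/m^3
  c = 355.7 m/s
Formula: Z = rho * c
Z = 2.14 * 355.7
Z = 761.2

761.2 rayl


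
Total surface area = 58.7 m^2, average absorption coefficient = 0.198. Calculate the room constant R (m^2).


Given values:
  S = 58.7 m^2, alpha = 0.198
Formula: R = S * alpha / (1 - alpha)
Numerator: 58.7 * 0.198 = 11.6226
Denominator: 1 - 0.198 = 0.802
R = 11.6226 / 0.802 = 14.49

14.49 m^2


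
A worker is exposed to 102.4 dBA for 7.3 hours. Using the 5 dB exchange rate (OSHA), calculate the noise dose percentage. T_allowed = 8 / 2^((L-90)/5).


Given values:
  L = 102.4 dBA, T = 7.3 hours
Formula: T_allowed = 8 / 2^((L - 90) / 5)
Compute exponent: (102.4 - 90) / 5 = 2.48
Compute 2^(2.48) = 5.578975
T_allowed = 8 / 5.578975 = 1.433955 hours
Dose = (T / T_allowed) * 100
Dose = (7.3 / 1.433955) * 100 = 509.08

509.08 %


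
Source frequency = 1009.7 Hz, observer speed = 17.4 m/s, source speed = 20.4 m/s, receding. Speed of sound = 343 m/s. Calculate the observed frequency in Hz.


Given values:
  f_s = 1009.7 Hz, v_o = 17.4 m/s, v_s = 20.4 m/s
  Direction: receding
Formula: f_o = f_s * (c - v_o) / (c + v_s)
Numerator: c - v_o = 343 - 17.4 = 325.6
Denominator: c + v_s = 343 + 20.4 = 363.4
f_o = 1009.7 * 325.6 / 363.4 = 904.67

904.67 Hz


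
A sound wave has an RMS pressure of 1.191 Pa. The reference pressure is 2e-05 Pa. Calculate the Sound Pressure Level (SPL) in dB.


Given values:
  p = 1.191 Pa
  p_ref = 2e-05 Pa
Formula: SPL = 20 * log10(p / p_ref)
Compute ratio: p / p_ref = 1.191 / 2e-05 = 59550
Compute log10: log10(59550) = 4.774882
Multiply: SPL = 20 * 4.774882 = 95.5

95.5 dB


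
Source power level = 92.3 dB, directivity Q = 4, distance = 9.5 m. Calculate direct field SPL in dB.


Given values:
  Lw = 92.3 dB, Q = 4, r = 9.5 m
Formula: SPL = Lw + 10 * log10(Q / (4 * pi * r^2))
Compute 4 * pi * r^2 = 4 * pi * 9.5^2 = 1134.1149
Compute Q / denom = 4 / 1134.1149 = 0.00352698
Compute 10 * log10(0.00352698) = -24.526
SPL = 92.3 + (-24.526) = 67.77

67.77 dB


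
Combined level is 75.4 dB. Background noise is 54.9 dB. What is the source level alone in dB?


Given values:
  L_total = 75.4 dB, L_bg = 54.9 dB
Formula: L_source = 10 * log10(10^(L_total/10) - 10^(L_bg/10))
Convert to linear:
  10^(75.4/10) = 34673685.0453
  10^(54.9/10) = 309029.5433
Difference: 34673685.0453 - 309029.5433 = 34364655.502
L_source = 10 * log10(34364655.502) = 75.36

75.36 dB


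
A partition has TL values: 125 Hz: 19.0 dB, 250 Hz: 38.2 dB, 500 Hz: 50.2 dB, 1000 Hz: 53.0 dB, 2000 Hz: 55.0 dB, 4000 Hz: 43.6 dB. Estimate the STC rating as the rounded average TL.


Given TL values at each frequency:
  125 Hz: 19.0 dB
  250 Hz: 38.2 dB
  500 Hz: 50.2 dB
  1000 Hz: 53.0 dB
  2000 Hz: 55.0 dB
  4000 Hz: 43.6 dB
Formula: STC ~ round(average of TL values)
Sum = 19.0 + 38.2 + 50.2 + 53.0 + 55.0 + 43.6 = 259.0
Average = 259.0 / 6 = 43.17
Rounded: 43

43


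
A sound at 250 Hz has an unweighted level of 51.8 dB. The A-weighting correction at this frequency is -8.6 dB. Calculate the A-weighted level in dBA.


Given values:
  SPL = 51.8 dB
  A-weighting at 250 Hz = -8.6 dB
Formula: L_A = SPL + A_weight
L_A = 51.8 + (-8.6)
L_A = 43.2

43.2 dBA


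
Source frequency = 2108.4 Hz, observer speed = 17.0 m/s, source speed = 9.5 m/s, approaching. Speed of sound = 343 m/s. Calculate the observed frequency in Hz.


Given values:
  f_s = 2108.4 Hz, v_o = 17.0 m/s, v_s = 9.5 m/s
  Direction: approaching
Formula: f_o = f_s * (c + v_o) / (c - v_s)
Numerator: c + v_o = 343 + 17.0 = 360.0
Denominator: c - v_s = 343 - 9.5 = 333.5
f_o = 2108.4 * 360.0 / 333.5 = 2275.93

2275.93 Hz


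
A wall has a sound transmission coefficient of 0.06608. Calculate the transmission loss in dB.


Given values:
  tau = 0.06608
Formula: TL = 10 * log10(1 / tau)
Compute 1 / tau = 1 / 0.06608 = 15.1332
Compute log10(15.1332) = 1.179931
TL = 10 * 1.179931 = 11.8

11.8 dB


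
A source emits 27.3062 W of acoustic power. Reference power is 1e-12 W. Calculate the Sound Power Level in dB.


Given values:
  W = 27.3062 W
  W_ref = 1e-12 W
Formula: SWL = 10 * log10(W / W_ref)
Compute ratio: W / W_ref = 27306200000000
Compute log10: log10(27306200000000) = 13.436261
Multiply: SWL = 10 * 13.436261 = 134.36

134.36 dB


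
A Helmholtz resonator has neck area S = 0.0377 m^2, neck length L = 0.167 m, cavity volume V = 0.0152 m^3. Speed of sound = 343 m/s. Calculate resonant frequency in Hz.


Given values:
  S = 0.0377 m^2, L = 0.167 m, V = 0.0152 m^3, c = 343 m/s
Formula: f = (c / (2*pi)) * sqrt(S / (V * L))
Compute V * L = 0.0152 * 0.167 = 0.0025384
Compute S / (V * L) = 0.0377 / 0.0025384 = 14.8519
Compute sqrt(14.8519) = 3.853816
Compute c / (2*pi) = 343 / 6.283185 = 54.590148
f = 54.590148 * 3.853816 = 210.38

210.38 Hz


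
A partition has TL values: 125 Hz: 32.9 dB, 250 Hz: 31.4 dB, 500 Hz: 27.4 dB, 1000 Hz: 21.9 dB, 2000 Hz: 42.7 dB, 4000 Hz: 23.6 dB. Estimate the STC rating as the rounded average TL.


Given TL values at each frequency:
  125 Hz: 32.9 dB
  250 Hz: 31.4 dB
  500 Hz: 27.4 dB
  1000 Hz: 21.9 dB
  2000 Hz: 42.7 dB
  4000 Hz: 23.6 dB
Formula: STC ~ round(average of TL values)
Sum = 32.9 + 31.4 + 27.4 + 21.9 + 42.7 + 23.6 = 179.9
Average = 179.9 / 6 = 29.98
Rounded: 30

30


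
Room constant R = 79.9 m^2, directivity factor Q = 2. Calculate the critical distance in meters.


Given values:
  R = 79.9 m^2, Q = 2
Formula: d_c = 0.141 * sqrt(Q * R)
Compute Q * R = 2 * 79.9 = 159.8
Compute sqrt(159.8) = 12.6412
d_c = 0.141 * 12.6412 = 1.782

1.782 m


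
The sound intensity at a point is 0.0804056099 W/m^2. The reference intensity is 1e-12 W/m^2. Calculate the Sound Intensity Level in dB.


Given values:
  I = 0.0804056099 W/m^2
  I_ref = 1e-12 W/m^2
Formula: SIL = 10 * log10(I / I_ref)
Compute ratio: I / I_ref = 80405609900
Compute log10: log10(80405609900) = 10.905286
Multiply: SIL = 10 * 10.905286 = 109.05

109.05 dB


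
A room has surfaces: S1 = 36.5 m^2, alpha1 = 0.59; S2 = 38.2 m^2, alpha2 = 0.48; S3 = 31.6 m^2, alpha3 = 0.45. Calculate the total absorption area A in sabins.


Given surfaces:
  Surface 1: 36.5 * 0.59 = 21.535
  Surface 2: 38.2 * 0.48 = 18.336
  Surface 3: 31.6 * 0.45 = 14.22
Formula: A = sum(Si * alpha_i)
A = 21.535 + 18.336 + 14.22
A = 54.09

54.09 sabins


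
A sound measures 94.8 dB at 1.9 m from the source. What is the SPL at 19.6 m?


Given values:
  SPL1 = 94.8 dB, r1 = 1.9 m, r2 = 19.6 m
Formula: SPL2 = SPL1 - 20 * log10(r2 / r1)
Compute ratio: r2 / r1 = 19.6 / 1.9 = 10.3158
Compute log10: log10(10.3158) = 1.013503
Compute drop: 20 * 1.013503 = 20.2701
SPL2 = 94.8 - 20.2701 = 74.53

74.53 dB


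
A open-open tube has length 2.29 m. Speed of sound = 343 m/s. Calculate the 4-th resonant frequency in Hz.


Given values:
  Tube type: open-open, L = 2.29 m, c = 343 m/s, n = 4
Formula: f_n = n * c / (2 * L)
Compute 2 * L = 2 * 2.29 = 4.58
f = 4 * 343 / 4.58
f = 299.56

299.56 Hz


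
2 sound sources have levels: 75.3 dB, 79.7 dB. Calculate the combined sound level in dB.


Formula: L_total = 10 * log10( sum(10^(Li/10)) )
  Source 1: 10^(75.3/10) = 33884415.6139
  Source 2: 10^(79.7/10) = 93325430.0797
Sum of linear values = 127209845.6936
L_total = 10 * log10(127209845.6936) = 81.05

81.05 dB


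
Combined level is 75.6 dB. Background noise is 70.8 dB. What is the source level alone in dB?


Given values:
  L_total = 75.6 dB, L_bg = 70.8 dB
Formula: L_source = 10 * log10(10^(L_total/10) - 10^(L_bg/10))
Convert to linear:
  10^(75.6/10) = 36307805.477
  10^(70.8/10) = 12022644.3462
Difference: 36307805.477 - 12022644.3462 = 24285161.1308
L_source = 10 * log10(24285161.1308) = 73.85

73.85 dB


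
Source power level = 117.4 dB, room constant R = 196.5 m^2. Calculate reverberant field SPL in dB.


Given values:
  Lw = 117.4 dB, R = 196.5 m^2
Formula: SPL = Lw + 10 * log10(4 / R)
Compute 4 / R = 4 / 196.5 = 0.020356
Compute 10 * log10(0.020356) = -16.9131
SPL = 117.4 + (-16.9131) = 100.49

100.49 dB


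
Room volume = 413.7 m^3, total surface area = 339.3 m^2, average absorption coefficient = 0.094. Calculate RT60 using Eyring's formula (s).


Given values:
  V = 413.7 m^3, S = 339.3 m^2, alpha = 0.094
Formula: RT60 = 0.161 * V / (-S * ln(1 - alpha))
Compute ln(1 - 0.094) = ln(0.906) = -0.098716
Denominator: -339.3 * -0.098716 = 33.4943
Numerator: 0.161 * 413.7 = 66.6057
RT60 = 66.6057 / 33.4943 = 1.989

1.989 s


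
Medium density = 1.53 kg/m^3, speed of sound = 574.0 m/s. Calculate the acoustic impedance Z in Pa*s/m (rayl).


Given values:
  rho = 1.53 kg/m^3
  c = 574.0 m/s
Formula: Z = rho * c
Z = 1.53 * 574.0
Z = 878.22

878.22 rayl


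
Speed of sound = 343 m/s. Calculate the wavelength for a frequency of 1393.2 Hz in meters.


Given values:
  c = 343 m/s, f = 1393.2 Hz
Formula: lambda = c / f
lambda = 343 / 1393.2
lambda = 0.2462

0.2462 m


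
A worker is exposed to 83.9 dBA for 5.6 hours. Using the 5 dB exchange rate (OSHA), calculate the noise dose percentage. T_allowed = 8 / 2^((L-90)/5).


Given values:
  L = 83.9 dBA, T = 5.6 hours
Formula: T_allowed = 8 / 2^((L - 90) / 5)
Compute exponent: (83.9 - 90) / 5 = -1.22
Compute 2^(-1.22) = 0.429283
T_allowed = 8 / 0.429283 = 18.635725 hours
Dose = (T / T_allowed) * 100
Dose = (5.6 / 18.635725) * 100 = 30.05

30.05 %


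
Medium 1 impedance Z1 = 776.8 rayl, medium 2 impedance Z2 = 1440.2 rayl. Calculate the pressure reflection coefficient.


Given values:
  Z1 = 776.8 rayl, Z2 = 1440.2 rayl
Formula: R = (Z2 - Z1) / (Z2 + Z1)
Numerator: Z2 - Z1 = 1440.2 - 776.8 = 663.4
Denominator: Z2 + Z1 = 1440.2 + 776.8 = 2217.0
R = 663.4 / 2217.0 = 0.2992

0.2992


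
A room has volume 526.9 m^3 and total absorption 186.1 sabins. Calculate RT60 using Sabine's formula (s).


Given values:
  V = 526.9 m^3
  A = 186.1 sabins
Formula: RT60 = 0.161 * V / A
Numerator: 0.161 * 526.9 = 84.8309
RT60 = 84.8309 / 186.1 = 0.456

0.456 s


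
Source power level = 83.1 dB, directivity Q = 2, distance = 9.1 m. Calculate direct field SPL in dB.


Given values:
  Lw = 83.1 dB, Q = 2, r = 9.1 m
Formula: SPL = Lw + 10 * log10(Q / (4 * pi * r^2))
Compute 4 * pi * r^2 = 4 * pi * 9.1^2 = 1040.6212
Compute Q / denom = 2 / 1040.6212 = 0.00192193
Compute 10 * log10(0.00192193) = -27.1626
SPL = 83.1 + (-27.1626) = 55.94

55.94 dB


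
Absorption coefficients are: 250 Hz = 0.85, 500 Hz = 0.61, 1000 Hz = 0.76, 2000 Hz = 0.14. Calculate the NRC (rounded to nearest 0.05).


Given values:
  a_250 = 0.85, a_500 = 0.61
  a_1000 = 0.76, a_2000 = 0.14
Formula: NRC = (a250 + a500 + a1000 + a2000) / 4
Sum = 0.85 + 0.61 + 0.76 + 0.14 = 2.36
NRC = 2.36 / 4 = 0.59
Rounded to nearest 0.05: 0.6

0.6


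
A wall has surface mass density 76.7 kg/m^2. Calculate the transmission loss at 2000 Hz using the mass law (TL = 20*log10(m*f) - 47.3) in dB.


Given values:
  m = 76.7 kg/m^2, f = 2000 Hz
Formula: TL = 20 * log10(m * f) - 47.3
Compute m * f = 76.7 * 2000 = 153400.0
Compute log10(153400.0) = 5.185825
Compute 20 * 5.185825 = 103.7165
TL = 103.7165 - 47.3 = 56.42

56.42 dB


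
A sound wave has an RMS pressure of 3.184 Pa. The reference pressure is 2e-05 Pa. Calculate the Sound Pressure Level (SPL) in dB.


Given values:
  p = 3.184 Pa
  p_ref = 2e-05 Pa
Formula: SPL = 20 * log10(p / p_ref)
Compute ratio: p / p_ref = 3.184 / 2e-05 = 159200
Compute log10: log10(159200) = 5.201943
Multiply: SPL = 20 * 5.201943 = 104.04

104.04 dB


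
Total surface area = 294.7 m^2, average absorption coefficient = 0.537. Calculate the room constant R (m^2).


Given values:
  S = 294.7 m^2, alpha = 0.537
Formula: R = S * alpha / (1 - alpha)
Numerator: 294.7 * 0.537 = 158.2539
Denominator: 1 - 0.537 = 0.463
R = 158.2539 / 0.463 = 341.8

341.8 m^2


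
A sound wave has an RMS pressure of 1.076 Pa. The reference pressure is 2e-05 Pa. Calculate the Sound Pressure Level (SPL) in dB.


Given values:
  p = 1.076 Pa
  p_ref = 2e-05 Pa
Formula: SPL = 20 * log10(p / p_ref)
Compute ratio: p / p_ref = 1.076 / 2e-05 = 53800
Compute log10: log10(53800) = 4.730782
Multiply: SPL = 20 * 4.730782 = 94.62

94.62 dB


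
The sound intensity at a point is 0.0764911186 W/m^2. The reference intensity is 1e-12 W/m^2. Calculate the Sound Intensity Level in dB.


Given values:
  I = 0.0764911186 W/m^2
  I_ref = 1e-12 W/m^2
Formula: SIL = 10 * log10(I / I_ref)
Compute ratio: I / I_ref = 76491118600
Compute log10: log10(76491118600) = 10.883611
Multiply: SIL = 10 * 10.883611 = 108.84

108.84 dB


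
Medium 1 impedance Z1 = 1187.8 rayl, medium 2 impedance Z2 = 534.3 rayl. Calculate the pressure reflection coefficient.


Given values:
  Z1 = 1187.8 rayl, Z2 = 534.3 rayl
Formula: R = (Z2 - Z1) / (Z2 + Z1)
Numerator: Z2 - Z1 = 534.3 - 1187.8 = -653.5
Denominator: Z2 + Z1 = 534.3 + 1187.8 = 1722.1
R = -653.5 / 1722.1 = -0.3795

-0.3795


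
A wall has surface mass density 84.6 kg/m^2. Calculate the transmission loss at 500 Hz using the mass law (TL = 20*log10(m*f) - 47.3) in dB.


Given values:
  m = 84.6 kg/m^2, f = 500 Hz
Formula: TL = 20 * log10(m * f) - 47.3
Compute m * f = 84.6 * 500 = 42300.0
Compute log10(42300.0) = 4.62634
Compute 20 * 4.62634 = 92.5268
TL = 92.5268 - 47.3 = 45.23

45.23 dB


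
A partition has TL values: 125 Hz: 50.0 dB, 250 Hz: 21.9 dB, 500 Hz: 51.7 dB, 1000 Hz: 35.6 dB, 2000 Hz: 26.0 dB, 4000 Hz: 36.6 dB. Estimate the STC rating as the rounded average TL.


Given TL values at each frequency:
  125 Hz: 50.0 dB
  250 Hz: 21.9 dB
  500 Hz: 51.7 dB
  1000 Hz: 35.6 dB
  2000 Hz: 26.0 dB
  4000 Hz: 36.6 dB
Formula: STC ~ round(average of TL values)
Sum = 50.0 + 21.9 + 51.7 + 35.6 + 26.0 + 36.6 = 221.8
Average = 221.8 / 6 = 36.97
Rounded: 37

37


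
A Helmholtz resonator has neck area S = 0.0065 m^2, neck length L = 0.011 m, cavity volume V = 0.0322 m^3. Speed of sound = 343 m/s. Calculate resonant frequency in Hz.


Given values:
  S = 0.0065 m^2, L = 0.011 m, V = 0.0322 m^3, c = 343 m/s
Formula: f = (c / (2*pi)) * sqrt(S / (V * L))
Compute V * L = 0.0322 * 0.011 = 0.0003542
Compute S / (V * L) = 0.0065 / 0.0003542 = 18.3512
Compute sqrt(18.3512) = 4.28383
Compute c / (2*pi) = 343 / 6.283185 = 54.590148
f = 54.590148 * 4.28383 = 233.85

233.85 Hz


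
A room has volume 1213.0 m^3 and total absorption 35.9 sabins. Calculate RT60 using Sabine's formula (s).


Given values:
  V = 1213.0 m^3
  A = 35.9 sabins
Formula: RT60 = 0.161 * V / A
Numerator: 0.161 * 1213.0 = 195.293
RT60 = 195.293 / 35.9 = 5.44

5.44 s


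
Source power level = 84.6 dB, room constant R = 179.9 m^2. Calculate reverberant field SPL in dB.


Given values:
  Lw = 84.6 dB, R = 179.9 m^2
Formula: SPL = Lw + 10 * log10(4 / R)
Compute 4 / R = 4 / 179.9 = 0.022235
Compute 10 * log10(0.022235) = -16.5296
SPL = 84.6 + (-16.5296) = 68.07

68.07 dB


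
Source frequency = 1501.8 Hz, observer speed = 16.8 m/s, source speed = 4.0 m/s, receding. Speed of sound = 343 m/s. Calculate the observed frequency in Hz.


Given values:
  f_s = 1501.8 Hz, v_o = 16.8 m/s, v_s = 4.0 m/s
  Direction: receding
Formula: f_o = f_s * (c - v_o) / (c + v_s)
Numerator: c - v_o = 343 - 16.8 = 326.2
Denominator: c + v_s = 343 + 4.0 = 347.0
f_o = 1501.8 * 326.2 / 347.0 = 1411.78

1411.78 Hz


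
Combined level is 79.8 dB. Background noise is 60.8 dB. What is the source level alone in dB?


Given values:
  L_total = 79.8 dB, L_bg = 60.8 dB
Formula: L_source = 10 * log10(10^(L_total/10) - 10^(L_bg/10))
Convert to linear:
  10^(79.8/10) = 95499258.6021
  10^(60.8/10) = 1202264.4346
Difference: 95499258.6021 - 1202264.4346 = 94296994.1675
L_source = 10 * log10(94296994.1675) = 79.74

79.74 dB


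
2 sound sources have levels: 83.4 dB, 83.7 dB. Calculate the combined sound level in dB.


Formula: L_total = 10 * log10( sum(10^(Li/10)) )
  Source 1: 10^(83.4/10) = 218776162.395
  Source 2: 10^(83.7/10) = 234422881.532
Sum of linear values = 453199043.927
L_total = 10 * log10(453199043.927) = 86.56

86.56 dB


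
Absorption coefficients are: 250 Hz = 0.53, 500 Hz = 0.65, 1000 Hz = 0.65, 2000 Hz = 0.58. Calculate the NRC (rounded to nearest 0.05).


Given values:
  a_250 = 0.53, a_500 = 0.65
  a_1000 = 0.65, a_2000 = 0.58
Formula: NRC = (a250 + a500 + a1000 + a2000) / 4
Sum = 0.53 + 0.65 + 0.65 + 0.58 = 2.41
NRC = 2.41 / 4 = 0.6025
Rounded to nearest 0.05: 0.6

0.6


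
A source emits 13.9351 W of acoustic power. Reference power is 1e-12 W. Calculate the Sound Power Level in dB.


Given values:
  W = 13.9351 W
  W_ref = 1e-12 W
Formula: SWL = 10 * log10(W / W_ref)
Compute ratio: W / W_ref = 13935100000000
Compute log10: log10(13935100000000) = 13.14411
Multiply: SWL = 10 * 13.14411 = 131.44

131.44 dB


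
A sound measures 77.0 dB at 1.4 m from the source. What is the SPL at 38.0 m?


Given values:
  SPL1 = 77.0 dB, r1 = 1.4 m, r2 = 38.0 m
Formula: SPL2 = SPL1 - 20 * log10(r2 / r1)
Compute ratio: r2 / r1 = 38.0 / 1.4 = 27.1429
Compute log10: log10(27.1429) = 1.433656
Compute drop: 20 * 1.433656 = 28.6731
SPL2 = 77.0 - 28.6731 = 48.33

48.33 dB


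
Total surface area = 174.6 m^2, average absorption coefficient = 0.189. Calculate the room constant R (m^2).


Given values:
  S = 174.6 m^2, alpha = 0.189
Formula: R = S * alpha / (1 - alpha)
Numerator: 174.6 * 0.189 = 32.9994
Denominator: 1 - 0.189 = 0.811
R = 32.9994 / 0.811 = 40.69

40.69 m^2


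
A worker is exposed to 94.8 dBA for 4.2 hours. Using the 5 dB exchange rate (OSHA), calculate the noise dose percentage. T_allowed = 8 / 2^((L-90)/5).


Given values:
  L = 94.8 dBA, T = 4.2 hours
Formula: T_allowed = 8 / 2^((L - 90) / 5)
Compute exponent: (94.8 - 90) / 5 = 0.96
Compute 2^(0.96) = 1.94531
T_allowed = 8 / 1.94531 = 4.112455 hours
Dose = (T / T_allowed) * 100
Dose = (4.2 / 4.112455) * 100 = 102.13

102.13 %


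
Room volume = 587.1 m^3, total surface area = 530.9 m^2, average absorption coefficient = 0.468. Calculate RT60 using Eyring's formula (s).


Given values:
  V = 587.1 m^3, S = 530.9 m^2, alpha = 0.468
Formula: RT60 = 0.161 * V / (-S * ln(1 - alpha))
Compute ln(1 - 0.468) = ln(0.532) = -0.631112
Denominator: -530.9 * -0.631112 = 335.0574
Numerator: 0.161 * 587.1 = 94.5231
RT60 = 94.5231 / 335.0574 = 0.282

0.282 s


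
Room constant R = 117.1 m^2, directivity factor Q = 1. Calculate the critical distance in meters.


Given values:
  R = 117.1 m^2, Q = 1
Formula: d_c = 0.141 * sqrt(Q * R)
Compute Q * R = 1 * 117.1 = 117.1
Compute sqrt(117.1) = 10.8213
d_c = 0.141 * 10.8213 = 1.526

1.526 m


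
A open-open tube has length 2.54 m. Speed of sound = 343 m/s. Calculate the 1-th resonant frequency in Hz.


Given values:
  Tube type: open-open, L = 2.54 m, c = 343 m/s, n = 1
Formula: f_n = n * c / (2 * L)
Compute 2 * L = 2 * 2.54 = 5.08
f = 1 * 343 / 5.08
f = 67.52

67.52 Hz


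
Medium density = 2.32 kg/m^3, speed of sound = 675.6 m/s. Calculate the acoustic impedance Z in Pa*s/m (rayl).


Given values:
  rho = 2.32 kg/m^3
  c = 675.6 m/s
Formula: Z = rho * c
Z = 2.32 * 675.6
Z = 1567.39

1567.39 rayl


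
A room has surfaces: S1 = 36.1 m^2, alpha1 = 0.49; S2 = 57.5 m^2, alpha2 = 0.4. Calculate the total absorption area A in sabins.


Given surfaces:
  Surface 1: 36.1 * 0.49 = 17.689
  Surface 2: 57.5 * 0.4 = 23.0
Formula: A = sum(Si * alpha_i)
A = 17.689 + 23.0
A = 40.69

40.69 sabins


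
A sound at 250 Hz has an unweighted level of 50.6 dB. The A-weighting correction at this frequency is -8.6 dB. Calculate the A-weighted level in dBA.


Given values:
  SPL = 50.6 dB
  A-weighting at 250 Hz = -8.6 dB
Formula: L_A = SPL + A_weight
L_A = 50.6 + (-8.6)
L_A = 42.0

42.0 dBA


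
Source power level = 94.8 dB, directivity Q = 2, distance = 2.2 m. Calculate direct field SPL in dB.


Given values:
  Lw = 94.8 dB, Q = 2, r = 2.2 m
Formula: SPL = Lw + 10 * log10(Q / (4 * pi * r^2))
Compute 4 * pi * r^2 = 4 * pi * 2.2^2 = 60.8212
Compute Q / denom = 2 / 60.8212 = 0.03288327
Compute 10 * log10(0.03288327) = -14.8303
SPL = 94.8 + (-14.8303) = 79.97

79.97 dB


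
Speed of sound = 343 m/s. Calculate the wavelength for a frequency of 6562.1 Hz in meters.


Given values:
  c = 343 m/s, f = 6562.1 Hz
Formula: lambda = c / f
lambda = 343 / 6562.1
lambda = 0.0523

0.0523 m


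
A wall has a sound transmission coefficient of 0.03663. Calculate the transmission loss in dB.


Given values:
  tau = 0.03663
Formula: TL = 10 * log10(1 / tau)
Compute 1 / tau = 1 / 0.03663 = 27.3
Compute log10(27.3) = 1.436163
TL = 10 * 1.436163 = 14.36

14.36 dB


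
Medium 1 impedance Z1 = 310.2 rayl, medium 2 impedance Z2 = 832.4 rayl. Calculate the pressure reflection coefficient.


Given values:
  Z1 = 310.2 rayl, Z2 = 832.4 rayl
Formula: R = (Z2 - Z1) / (Z2 + Z1)
Numerator: Z2 - Z1 = 832.4 - 310.2 = 522.2
Denominator: Z2 + Z1 = 832.4 + 310.2 = 1142.6
R = 522.2 / 1142.6 = 0.457

0.457


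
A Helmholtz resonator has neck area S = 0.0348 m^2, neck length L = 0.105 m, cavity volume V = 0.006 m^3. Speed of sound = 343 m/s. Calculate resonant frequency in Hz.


Given values:
  S = 0.0348 m^2, L = 0.105 m, V = 0.006 m^3, c = 343 m/s
Formula: f = (c / (2*pi)) * sqrt(S / (V * L))
Compute V * L = 0.006 * 0.105 = 0.00063
Compute S / (V * L) = 0.0348 / 0.00063 = 55.2381
Compute sqrt(55.2381) = 7.432234
Compute c / (2*pi) = 343 / 6.283185 = 54.590148
f = 54.590148 * 7.432234 = 405.73

405.73 Hz


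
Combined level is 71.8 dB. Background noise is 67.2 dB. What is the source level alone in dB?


Given values:
  L_total = 71.8 dB, L_bg = 67.2 dB
Formula: L_source = 10 * log10(10^(L_total/10) - 10^(L_bg/10))
Convert to linear:
  10^(71.8/10) = 15135612.4844
  10^(67.2/10) = 5248074.6025
Difference: 15135612.4844 - 5248074.6025 = 9887537.8819
L_source = 10 * log10(9887537.8819) = 69.95

69.95 dB


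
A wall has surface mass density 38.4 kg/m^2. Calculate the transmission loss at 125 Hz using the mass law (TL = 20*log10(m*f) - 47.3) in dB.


Given values:
  m = 38.4 kg/m^2, f = 125 Hz
Formula: TL = 20 * log10(m * f) - 47.3
Compute m * f = 38.4 * 125 = 4800.0
Compute log10(4800.0) = 3.681241
Compute 20 * 3.681241 = 73.6248
TL = 73.6248 - 47.3 = 26.32

26.32 dB


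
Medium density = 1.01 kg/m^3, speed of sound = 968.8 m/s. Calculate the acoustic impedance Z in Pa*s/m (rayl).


Given values:
  rho = 1.01 kg/m^3
  c = 968.8 m/s
Formula: Z = rho * c
Z = 1.01 * 968.8
Z = 978.49

978.49 rayl


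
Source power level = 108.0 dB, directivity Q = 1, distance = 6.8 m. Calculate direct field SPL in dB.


Given values:
  Lw = 108.0 dB, Q = 1, r = 6.8 m
Formula: SPL = Lw + 10 * log10(Q / (4 * pi * r^2))
Compute 4 * pi * r^2 = 4 * pi * 6.8^2 = 581.069
Compute Q / denom = 1 / 581.069 = 0.00172097
Compute 10 * log10(0.00172097) = -27.6423
SPL = 108.0 + (-27.6423) = 80.36

80.36 dB


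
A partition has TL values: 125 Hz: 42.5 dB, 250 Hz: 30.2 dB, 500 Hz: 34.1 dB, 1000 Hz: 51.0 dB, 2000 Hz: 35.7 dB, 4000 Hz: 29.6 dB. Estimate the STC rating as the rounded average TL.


Given TL values at each frequency:
  125 Hz: 42.5 dB
  250 Hz: 30.2 dB
  500 Hz: 34.1 dB
  1000 Hz: 51.0 dB
  2000 Hz: 35.7 dB
  4000 Hz: 29.6 dB
Formula: STC ~ round(average of TL values)
Sum = 42.5 + 30.2 + 34.1 + 51.0 + 35.7 + 29.6 = 223.1
Average = 223.1 / 6 = 37.18
Rounded: 37

37


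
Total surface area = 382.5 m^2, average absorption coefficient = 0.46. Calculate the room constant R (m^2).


Given values:
  S = 382.5 m^2, alpha = 0.46
Formula: R = S * alpha / (1 - alpha)
Numerator: 382.5 * 0.46 = 175.95
Denominator: 1 - 0.46 = 0.54
R = 175.95 / 0.54 = 325.83

325.83 m^2


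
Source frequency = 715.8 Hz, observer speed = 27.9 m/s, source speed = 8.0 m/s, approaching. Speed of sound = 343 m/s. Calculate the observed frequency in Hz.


Given values:
  f_s = 715.8 Hz, v_o = 27.9 m/s, v_s = 8.0 m/s
  Direction: approaching
Formula: f_o = f_s * (c + v_o) / (c - v_s)
Numerator: c + v_o = 343 + 27.9 = 370.9
Denominator: c - v_s = 343 - 8.0 = 335.0
f_o = 715.8 * 370.9 / 335.0 = 792.51

792.51 Hz


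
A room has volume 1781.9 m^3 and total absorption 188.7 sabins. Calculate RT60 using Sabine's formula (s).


Given values:
  V = 1781.9 m^3
  A = 188.7 sabins
Formula: RT60 = 0.161 * V / A
Numerator: 0.161 * 1781.9 = 286.8859
RT60 = 286.8859 / 188.7 = 1.52

1.52 s


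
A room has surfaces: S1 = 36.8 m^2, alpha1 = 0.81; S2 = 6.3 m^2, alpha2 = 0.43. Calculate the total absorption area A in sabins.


Given surfaces:
  Surface 1: 36.8 * 0.81 = 29.808
  Surface 2: 6.3 * 0.43 = 2.709
Formula: A = sum(Si * alpha_i)
A = 29.808 + 2.709
A = 32.52

32.52 sabins


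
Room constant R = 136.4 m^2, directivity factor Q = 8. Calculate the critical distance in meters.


Given values:
  R = 136.4 m^2, Q = 8
Formula: d_c = 0.141 * sqrt(Q * R)
Compute Q * R = 8 * 136.4 = 1091.2
Compute sqrt(1091.2) = 33.0333
d_c = 0.141 * 33.0333 = 4.658

4.658 m


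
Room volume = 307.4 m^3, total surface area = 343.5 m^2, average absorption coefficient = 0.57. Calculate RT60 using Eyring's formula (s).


Given values:
  V = 307.4 m^3, S = 343.5 m^2, alpha = 0.57
Formula: RT60 = 0.161 * V / (-S * ln(1 - alpha))
Compute ln(1 - 0.57) = ln(0.43) = -0.84397
Denominator: -343.5 * -0.84397 = 289.9037
Numerator: 0.161 * 307.4 = 49.4914
RT60 = 49.4914 / 289.9037 = 0.171

0.171 s


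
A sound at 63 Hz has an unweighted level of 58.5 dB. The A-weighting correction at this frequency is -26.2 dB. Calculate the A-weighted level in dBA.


Given values:
  SPL = 58.5 dB
  A-weighting at 63 Hz = -26.2 dB
Formula: L_A = SPL + A_weight
L_A = 58.5 + (-26.2)
L_A = 32.3

32.3 dBA


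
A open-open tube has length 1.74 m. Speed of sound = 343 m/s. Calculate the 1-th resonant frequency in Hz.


Given values:
  Tube type: open-open, L = 1.74 m, c = 343 m/s, n = 1
Formula: f_n = n * c / (2 * L)
Compute 2 * L = 2 * 1.74 = 3.48
f = 1 * 343 / 3.48
f = 98.56

98.56 Hz


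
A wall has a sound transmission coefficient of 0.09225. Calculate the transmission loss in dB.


Given values:
  tau = 0.09225
Formula: TL = 10 * log10(1 / tau)
Compute 1 / tau = 1 / 0.09225 = 10.8401
Compute log10(10.8401) = 1.035033
TL = 10 * 1.035033 = 10.35

10.35 dB


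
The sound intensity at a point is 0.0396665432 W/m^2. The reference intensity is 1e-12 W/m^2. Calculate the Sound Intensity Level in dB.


Given values:
  I = 0.0396665432 W/m^2
  I_ref = 1e-12 W/m^2
Formula: SIL = 10 * log10(I / I_ref)
Compute ratio: I / I_ref = 39666543200
Compute log10: log10(39666543200) = 10.598424
Multiply: SIL = 10 * 10.598424 = 105.98

105.98 dB


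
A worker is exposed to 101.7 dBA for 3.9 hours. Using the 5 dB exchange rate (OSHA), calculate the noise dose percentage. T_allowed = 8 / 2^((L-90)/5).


Given values:
  L = 101.7 dBA, T = 3.9 hours
Formula: T_allowed = 8 / 2^((L - 90) / 5)
Compute exponent: (101.7 - 90) / 5 = 2.34
Compute 2^(2.34) = 5.063026
T_allowed = 8 / 5.063026 = 1.580083 hours
Dose = (T / T_allowed) * 100
Dose = (3.9 / 1.580083) * 100 = 246.82

246.82 %


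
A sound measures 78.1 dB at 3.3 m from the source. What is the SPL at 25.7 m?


Given values:
  SPL1 = 78.1 dB, r1 = 3.3 m, r2 = 25.7 m
Formula: SPL2 = SPL1 - 20 * log10(r2 / r1)
Compute ratio: r2 / r1 = 25.7 / 3.3 = 7.7879
Compute log10: log10(7.7879) = 0.89142
Compute drop: 20 * 0.89142 = 17.8284
SPL2 = 78.1 - 17.8284 = 60.27

60.27 dB


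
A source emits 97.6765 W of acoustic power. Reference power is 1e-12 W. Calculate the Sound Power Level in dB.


Given values:
  W = 97.6765 W
  W_ref = 1e-12 W
Formula: SWL = 10 * log10(W / W_ref)
Compute ratio: W / W_ref = 97676500000000
Compute log10: log10(97676500000000) = 13.98979
Multiply: SWL = 10 * 13.98979 = 139.9

139.9 dB


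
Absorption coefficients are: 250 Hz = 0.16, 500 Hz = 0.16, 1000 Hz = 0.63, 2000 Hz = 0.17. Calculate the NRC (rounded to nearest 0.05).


Given values:
  a_250 = 0.16, a_500 = 0.16
  a_1000 = 0.63, a_2000 = 0.17
Formula: NRC = (a250 + a500 + a1000 + a2000) / 4
Sum = 0.16 + 0.16 + 0.63 + 0.17 = 1.12
NRC = 1.12 / 4 = 0.28
Rounded to nearest 0.05: 0.3

0.3


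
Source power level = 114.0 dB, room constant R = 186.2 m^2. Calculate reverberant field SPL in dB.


Given values:
  Lw = 114.0 dB, R = 186.2 m^2
Formula: SPL = Lw + 10 * log10(4 / R)
Compute 4 / R = 4 / 186.2 = 0.021482
Compute 10 * log10(0.021482) = -16.6793
SPL = 114.0 + (-16.6793) = 97.32

97.32 dB


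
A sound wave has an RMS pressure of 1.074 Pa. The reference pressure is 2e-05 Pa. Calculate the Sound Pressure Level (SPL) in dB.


Given values:
  p = 1.074 Pa
  p_ref = 2e-05 Pa
Formula: SPL = 20 * log10(p / p_ref)
Compute ratio: p / p_ref = 1.074 / 2e-05 = 53700
Compute log10: log10(53700) = 4.729974
Multiply: SPL = 20 * 4.729974 = 94.6

94.6 dB


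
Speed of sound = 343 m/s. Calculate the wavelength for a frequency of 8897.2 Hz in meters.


Given values:
  c = 343 m/s, f = 8897.2 Hz
Formula: lambda = c / f
lambda = 343 / 8897.2
lambda = 0.0386

0.0386 m


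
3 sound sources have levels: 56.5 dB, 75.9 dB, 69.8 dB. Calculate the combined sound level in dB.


Formula: L_total = 10 * log10( sum(10^(Li/10)) )
  Source 1: 10^(56.5/10) = 446683.5922
  Source 2: 10^(75.9/10) = 38904514.4994
  Source 3: 10^(69.8/10) = 9549925.8602
Sum of linear values = 48901123.9518
L_total = 10 * log10(48901123.9518) = 76.89

76.89 dB


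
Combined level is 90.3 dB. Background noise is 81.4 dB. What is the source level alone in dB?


Given values:
  L_total = 90.3 dB, L_bg = 81.4 dB
Formula: L_source = 10 * log10(10^(L_total/10) - 10^(L_bg/10))
Convert to linear:
  10^(90.3/10) = 1071519305.2376
  10^(81.4/10) = 138038426.4603
Difference: 1071519305.2376 - 138038426.4603 = 933480878.7773
L_source = 10 * log10(933480878.7773) = 89.7

89.7 dB


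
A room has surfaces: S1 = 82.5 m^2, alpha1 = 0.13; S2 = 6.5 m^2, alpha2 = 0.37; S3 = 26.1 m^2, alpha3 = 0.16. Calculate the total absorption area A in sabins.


Given surfaces:
  Surface 1: 82.5 * 0.13 = 10.725
  Surface 2: 6.5 * 0.37 = 2.405
  Surface 3: 26.1 * 0.16 = 4.176
Formula: A = sum(Si * alpha_i)
A = 10.725 + 2.405 + 4.176
A = 17.31

17.31 sabins


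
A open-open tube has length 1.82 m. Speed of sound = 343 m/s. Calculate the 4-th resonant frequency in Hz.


Given values:
  Tube type: open-open, L = 1.82 m, c = 343 m/s, n = 4
Formula: f_n = n * c / (2 * L)
Compute 2 * L = 2 * 1.82 = 3.64
f = 4 * 343 / 3.64
f = 376.92

376.92 Hz
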